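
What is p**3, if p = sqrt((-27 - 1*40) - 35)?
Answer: -102*I*sqrt(102) ≈ -1030.2*I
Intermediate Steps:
p = I*sqrt(102) (p = sqrt((-27 - 40) - 35) = sqrt(-67 - 35) = sqrt(-102) = I*sqrt(102) ≈ 10.1*I)
p**3 = (I*sqrt(102))**3 = -102*I*sqrt(102)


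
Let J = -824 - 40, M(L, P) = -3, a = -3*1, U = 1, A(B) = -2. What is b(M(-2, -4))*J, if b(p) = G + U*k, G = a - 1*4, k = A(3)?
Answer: 7776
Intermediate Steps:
k = -2
a = -3
J = -864
G = -7 (G = -3 - 1*4 = -3 - 4 = -7)
b(p) = -9 (b(p) = -7 + 1*(-2) = -7 - 2 = -9)
b(M(-2, -4))*J = -9*(-864) = 7776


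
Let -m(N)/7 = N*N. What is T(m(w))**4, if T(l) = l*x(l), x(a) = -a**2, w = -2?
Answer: 232218265089212416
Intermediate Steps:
m(N) = -7*N**2 (m(N) = -7*N*N = -7*N**2)
T(l) = -l**3 (T(l) = l*(-l**2) = -l**3)
T(m(w))**4 = (-(-7*(-2)**2)**3)**4 = (-(-7*4)**3)**4 = (-1*(-28)**3)**4 = (-1*(-21952))**4 = 21952**4 = 232218265089212416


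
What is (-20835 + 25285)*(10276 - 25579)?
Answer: -68098350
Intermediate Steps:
(-20835 + 25285)*(10276 - 25579) = 4450*(-15303) = -68098350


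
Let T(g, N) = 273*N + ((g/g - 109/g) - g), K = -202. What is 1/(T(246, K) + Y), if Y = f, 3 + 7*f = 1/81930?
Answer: -3918985/217079914154 ≈ -1.8053e-5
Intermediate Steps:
f = -245789/573510 (f = -3/7 + (⅐)/81930 = -3/7 + (⅐)*(1/81930) = -3/7 + 1/573510 = -245789/573510 ≈ -0.42857)
T(g, N) = 1 - g - 109/g + 273*N (T(g, N) = 273*N + ((1 - 109/g) - g) = 273*N + (1 - g - 109/g) = 1 - g - 109/g + 273*N)
Y = -245789/573510 ≈ -0.42857
1/(T(246, K) + Y) = 1/((1 - 1*246 - 109/246 + 273*(-202)) - 245789/573510) = 1/((1 - 246 - 109*1/246 - 55146) - 245789/573510) = 1/((1 - 246 - 109/246 - 55146) - 245789/573510) = 1/(-13626295/246 - 245789/573510) = 1/(-217079914154/3918985) = -3918985/217079914154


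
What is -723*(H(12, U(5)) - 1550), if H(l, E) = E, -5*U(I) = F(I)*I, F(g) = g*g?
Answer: 1138725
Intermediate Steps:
F(g) = g²
U(I) = -I³/5 (U(I) = -I²*I/5 = -I³/5)
-723*(H(12, U(5)) - 1550) = -723*(-⅕*5³ - 1550) = -723*(-⅕*125 - 1550) = -723*(-25 - 1550) = -723*(-1575) = 1138725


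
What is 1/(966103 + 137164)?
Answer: 1/1103267 ≈ 9.0640e-7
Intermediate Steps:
1/(966103 + 137164) = 1/1103267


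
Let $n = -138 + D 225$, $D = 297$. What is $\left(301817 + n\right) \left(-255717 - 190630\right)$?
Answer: $-164480654888$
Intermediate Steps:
$n = 66687$ ($n = -138 + 297 \cdot 225 = -138 + 66825 = 66687$)
$\left(301817 + n\right) \left(-255717 - 190630\right) = \left(301817 + 66687\right) \left(-255717 - 190630\right) = 368504 \left(-446347\right) = -164480654888$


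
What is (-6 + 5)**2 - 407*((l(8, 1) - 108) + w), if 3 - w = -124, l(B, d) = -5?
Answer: -5697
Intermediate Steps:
w = 127 (w = 3 - 1*(-124) = 3 + 124 = 127)
(-6 + 5)**2 - 407*((l(8, 1) - 108) + w) = (-6 + 5)**2 - 407*((-5 - 108) + 127) = (-1)**2 - 407*(-113 + 127) = 1 - 407*14 = 1 - 5698 = -5697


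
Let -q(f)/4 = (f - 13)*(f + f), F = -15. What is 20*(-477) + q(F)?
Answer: -12900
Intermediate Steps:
q(f) = -8*f*(-13 + f) (q(f) = -4*(f - 13)*(f + f) = -4*(-13 + f)*2*f = -8*f*(-13 + f))
20*(-477) + q(F) = 20*(-477) + 8*(-15)*(13 - 1*(-15)) = -9540 + 8*(-15)*(13 + 15) = -9540 + 8*(-15)*28 = -9540 - 3360 = -12900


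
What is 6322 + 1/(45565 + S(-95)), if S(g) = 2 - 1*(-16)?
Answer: 288175727/45583 ≈ 6322.0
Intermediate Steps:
S(g) = 18 (S(g) = 2 + 16 = 18)
6322 + 1/(45565 + S(-95)) = 6322 + 1/(45565 + 18) = 6322 + 1/45583 = 288175727/45583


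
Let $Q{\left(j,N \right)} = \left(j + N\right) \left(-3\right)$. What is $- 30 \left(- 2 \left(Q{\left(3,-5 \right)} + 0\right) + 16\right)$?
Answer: $-120$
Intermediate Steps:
$Q{\left(j,N \right)} = - 3 N - 3 j$ ($Q{\left(j,N \right)} = \left(N + j\right) \left(-3\right) = - 3 N - 3 j$)
$- 30 \left(- 2 \left(Q{\left(3,-5 \right)} + 0\right) + 16\right) = - 30 \left(- 2 \left(\left(\left(-3\right) \left(-5\right) - 9\right) + 0\right) + 16\right) = - 30 \left(- 2 \left(\left(15 - 9\right) + 0\right) + 16\right) = - 30 \left(- 2 \left(6 + 0\right) + 16\right) = - 30 \left(\left(-2\right) 6 + 16\right) = - 30 \left(-12 + 16\right) = \left(-30\right) 4 = -120$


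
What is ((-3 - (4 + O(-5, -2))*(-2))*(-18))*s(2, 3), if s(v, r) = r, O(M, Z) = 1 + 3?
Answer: -702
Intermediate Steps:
O(M, Z) = 4
((-3 - (4 + O(-5, -2))*(-2))*(-18))*s(2, 3) = ((-3 - (4 + 4)*(-2))*(-18))*3 = ((-3 - 8*(-2))*(-18))*3 = ((-3 - 1*(-16))*(-18))*3 = ((-3 + 16)*(-18))*3 = (13*(-18))*3 = -234*3 = -702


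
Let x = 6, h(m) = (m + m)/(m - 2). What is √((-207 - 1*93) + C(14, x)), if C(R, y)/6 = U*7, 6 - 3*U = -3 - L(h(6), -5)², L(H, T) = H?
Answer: 4*I*√3 ≈ 6.9282*I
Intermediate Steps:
h(m) = 2*m/(-2 + m) (h(m) = (2*m)/(-2 + m) = 2*m/(-2 + m))
U = 6 (U = 2 - (-3 - (2*6/(-2 + 6))²)/3 = 2 - (-3 - (2*6/4)²)/3 = 2 - (-3 - (2*6*(¼))²)/3 = 2 - (-3 - 1*3²)/3 = 2 - (-3 - 1*9)/3 = 2 - (-3 - 9)/3 = 2 - ⅓*(-12) = 2 + 4 = 6)
C(R, y) = 252 (C(R, y) = 6*(6*7) = 6*42 = 252)
√((-207 - 1*93) + C(14, x)) = √((-207 - 1*93) + 252) = √((-207 - 93) + 252) = √(-300 + 252) = √(-48) = 4*I*√3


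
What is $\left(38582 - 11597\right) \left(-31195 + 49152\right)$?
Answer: $484569645$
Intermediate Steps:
$\left(38582 - 11597\right) \left(-31195 + 49152\right) = 26985 \cdot 17957 = 484569645$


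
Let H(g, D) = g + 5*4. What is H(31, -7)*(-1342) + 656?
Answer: -67786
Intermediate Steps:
H(g, D) = 20 + g (H(g, D) = g + 20 = 20 + g)
H(31, -7)*(-1342) + 656 = (20 + 31)*(-1342) + 656 = 51*(-1342) + 656 = -68442 + 656 = -67786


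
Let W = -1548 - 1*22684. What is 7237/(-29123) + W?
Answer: -705715773/29123 ≈ -24232.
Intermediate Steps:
W = -24232 (W = -1548 - 22684 = -24232)
7237/(-29123) + W = 7237/(-29123) - 24232 = 7237*(-1/29123) - 24232 = -7237/29123 - 24232 = -705715773/29123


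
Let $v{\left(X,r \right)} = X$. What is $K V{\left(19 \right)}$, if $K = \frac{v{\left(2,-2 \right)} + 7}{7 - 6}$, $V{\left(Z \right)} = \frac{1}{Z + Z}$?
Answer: $\frac{9}{38} \approx 0.23684$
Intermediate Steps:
$V{\left(Z \right)} = \frac{1}{2 Z}$
$K = 9$ ($K = \frac{2 + 7}{7 - 6} = \frac{9}{1} = 9 \cdot 1 = 9$)
$K V{\left(19 \right)} = 9 \frac{1}{2 \cdot 19} = 9 \cdot \frac{1}{2} \cdot \frac{1}{19} = 9 \cdot \frac{1}{38} = \frac{9}{38}$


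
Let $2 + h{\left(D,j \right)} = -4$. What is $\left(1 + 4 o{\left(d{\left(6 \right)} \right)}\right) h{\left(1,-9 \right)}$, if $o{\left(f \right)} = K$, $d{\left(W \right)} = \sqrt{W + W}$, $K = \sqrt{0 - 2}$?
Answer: $-6 - 24 i \sqrt{2} \approx -6.0 - 33.941 i$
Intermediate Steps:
$h{\left(D,j \right)} = -6$ ($h{\left(D,j \right)} = -2 - 4 = -6$)
$K = i \sqrt{2}$ ($K = \sqrt{-2} = i \sqrt{2} \approx 1.4142 i$)
$d{\left(W \right)} = \sqrt{2} \sqrt{W}$ ($d{\left(W \right)} = \sqrt{2 W} = \sqrt{2} \sqrt{W}$)
$o{\left(f \right)} = i \sqrt{2}$
$\left(1 + 4 o{\left(d{\left(6 \right)} \right)}\right) h{\left(1,-9 \right)} = \left(1 + 4 i \sqrt{2}\right) \left(-6\right) = -6 - 24 i \sqrt{2}$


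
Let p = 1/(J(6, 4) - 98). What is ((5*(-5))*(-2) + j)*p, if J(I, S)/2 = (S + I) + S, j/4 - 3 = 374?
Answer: -779/35 ≈ -22.257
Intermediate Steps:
j = 1508 (j = 12 + 4*374 = 12 + 1496 = 1508)
J(I, S) = 2*I + 4*S (J(I, S) = 2*((S + I) + S) = 2*((I + S) + S) = 2*(I + 2*S) = 2*I + 4*S)
p = -1/70 (p = 1/((2*6 + 4*4) - 98) = 1/((12 + 16) - 98) = 1/(28 - 98) = 1/(-70) = -1/70 ≈ -0.014286)
((5*(-5))*(-2) + j)*p = ((5*(-5))*(-2) + 1508)*(-1/70) = (-25*(-2) + 1508)*(-1/70) = (50 + 1508)*(-1/70) = 1558*(-1/70) = -779/35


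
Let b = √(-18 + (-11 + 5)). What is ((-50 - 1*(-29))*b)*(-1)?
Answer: 42*I*√6 ≈ 102.88*I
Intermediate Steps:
b = 2*I*√6 (b = √(-18 - 6) = √(-24) = 2*I*√6 ≈ 4.899*I)
((-50 - 1*(-29))*b)*(-1) = ((-50 - 1*(-29))*(2*I*√6))*(-1) = ((-50 + 29)*(2*I*√6))*(-1) = -42*I*√6*(-1) = 42*I*√6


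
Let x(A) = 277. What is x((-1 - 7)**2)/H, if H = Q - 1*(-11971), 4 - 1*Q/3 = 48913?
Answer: -277/134756 ≈ -0.0020556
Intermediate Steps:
Q = -146727 (Q = 12 - 3*48913 = 12 - 146739 = -146727)
H = -134756 (H = -146727 - 1*(-11971) = -146727 + 11971 = -134756)
x((-1 - 7)**2)/H = 277/(-134756) = 277*(-1/134756) = -277/134756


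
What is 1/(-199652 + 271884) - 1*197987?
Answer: -14300996983/72232 ≈ -1.9799e+5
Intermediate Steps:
1/(-199652 + 271884) - 1*197987 = 1/72232 - 197987 = -14300996983/72232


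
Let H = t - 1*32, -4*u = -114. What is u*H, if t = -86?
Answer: -3363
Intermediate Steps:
u = 57/2 (u = -1/4*(-114) = 57/2 ≈ 28.500)
H = -118 (H = -86 - 1*32 = -86 - 32 = -118)
u*H = (57/2)*(-118) = -3363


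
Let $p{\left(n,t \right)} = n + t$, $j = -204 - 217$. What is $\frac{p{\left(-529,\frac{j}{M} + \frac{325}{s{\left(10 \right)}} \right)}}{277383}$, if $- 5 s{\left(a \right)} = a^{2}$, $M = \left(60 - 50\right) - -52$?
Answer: $- \frac{68453}{34395492} \approx -0.0019902$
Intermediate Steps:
$j = -421$ ($j = -204 - 217 = -421$)
$M = 62$ ($M = 10 + 52 = 62$)
$s{\left(a \right)} = - \frac{a^{2}}{5}$
$\frac{p{\left(-529,\frac{j}{M} + \frac{325}{s{\left(10 \right)}} \right)}}{277383} = \frac{-529 + \left(- \frac{421}{62} + \frac{325}{\left(- \frac{1}{5}\right) 10^{2}}\right)}{277383} = \left(-529 + \left(\left(-421\right) \frac{1}{62} + \frac{325}{\left(- \frac{1}{5}\right) 100}\right)\right) \frac{1}{277383} = \left(-529 + \left(- \frac{421}{62} + \frac{325}{-20}\right)\right) \frac{1}{277383} = \left(-529 + \left(- \frac{421}{62} + 325 \left(- \frac{1}{20}\right)\right)\right) \frac{1}{277383} = \left(-529 - \frac{2857}{124}\right) \frac{1}{277383} = \left(- \frac{68453}{124}\right) \frac{1}{277383} = - \frac{68453}{34395492}$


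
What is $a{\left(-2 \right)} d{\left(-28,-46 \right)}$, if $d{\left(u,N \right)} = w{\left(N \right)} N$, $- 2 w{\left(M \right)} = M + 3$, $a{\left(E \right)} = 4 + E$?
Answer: $-1978$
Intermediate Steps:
$w{\left(M \right)} = - \frac{3}{2} - \frac{M}{2}$ ($w{\left(M \right)} = - \frac{M + 3}{2} = - \frac{3 + M}{2} = - \frac{3}{2} - \frac{M}{2}$)
$d{\left(u,N \right)} = N \left(- \frac{3}{2} - \frac{N}{2}\right)$ ($d{\left(u,N \right)} = \left(- \frac{3}{2} - \frac{N}{2}\right) N = N \left(- \frac{3}{2} - \frac{N}{2}\right)$)
$a{\left(-2 \right)} d{\left(-28,-46 \right)} = \left(4 - 2\right) \left(\left(- \frac{1}{2}\right) \left(-46\right) \left(3 - 46\right)\right) = 2 \left(\left(- \frac{1}{2}\right) \left(-46\right) \left(-43\right)\right) = 2 \left(-989\right) = -1978$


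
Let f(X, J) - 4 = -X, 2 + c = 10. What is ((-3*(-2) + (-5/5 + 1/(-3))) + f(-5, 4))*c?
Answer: 328/3 ≈ 109.33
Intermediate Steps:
c = 8 (c = -2 + 10 = 8)
f(X, J) = 4 - X
((-3*(-2) + (-5/5 + 1/(-3))) + f(-5, 4))*c = ((-3*(-2) + (-5/5 + 1/(-3))) + (4 - 1*(-5)))*8 = ((6 + (-5*1/5 + 1*(-1/3))) + (4 + 5))*8 = ((6 + (-1 - 1/3)) + 9)*8 = ((6 - 4/3) + 9)*8 = (14/3 + 9)*8 = (41/3)*8 = 328/3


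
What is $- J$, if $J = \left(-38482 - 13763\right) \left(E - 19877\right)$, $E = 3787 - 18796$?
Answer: $-1822619070$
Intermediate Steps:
$E = -15009$ ($E = 3787 - 18796 = -15009$)
$J = 1822619070$ ($J = \left(-38482 - 13763\right) \left(-15009 - 19877\right) = \left(-52245\right) \left(-34886\right) = 1822619070$)
$- J = \left(-1\right) 1822619070 = -1822619070$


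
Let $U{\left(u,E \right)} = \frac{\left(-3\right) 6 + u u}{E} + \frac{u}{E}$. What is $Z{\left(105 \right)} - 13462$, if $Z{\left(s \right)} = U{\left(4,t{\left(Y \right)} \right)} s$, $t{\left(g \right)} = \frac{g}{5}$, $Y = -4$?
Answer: $- \frac{27449}{2} \approx -13725.0$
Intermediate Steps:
$t{\left(g \right)} = \frac{g}{5}$ ($t{\left(g \right)} = g \frac{1}{5} = \frac{g}{5}$)
$U{\left(u,E \right)} = \frac{u}{E} + \frac{-18 + u^{2}}{E}$ ($U{\left(u,E \right)} = \frac{-18 + u^{2}}{E} + \frac{u}{E} = \frac{u}{E} + \frac{-18 + u^{2}}{E}$)
$Z{\left(s \right)} = - \frac{5 s}{2}$ ($Z{\left(s \right)} = \frac{-18 + 4 + 4^{2}}{\frac{1}{5} \left(-4\right)} s = \frac{-18 + 4 + 16}{- \frac{4}{5}} s = \left(- \frac{5}{4}\right) 2 s = - \frac{5 s}{2}$)
$Z{\left(105 \right)} - 13462 = \left(- \frac{5}{2}\right) 105 - 13462 = - \frac{525}{2} - 13462 = - \frac{27449}{2}$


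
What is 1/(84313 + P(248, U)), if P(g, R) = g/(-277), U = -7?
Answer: 277/23354453 ≈ 1.1861e-5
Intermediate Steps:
P(g, R) = -g/277 (P(g, R) = g*(-1/277) = -g/277)
1/(84313 + P(248, U)) = 1/(84313 - 1/277*248) = 1/(84313 - 248/277) = 1/(23354453/277) = 277/23354453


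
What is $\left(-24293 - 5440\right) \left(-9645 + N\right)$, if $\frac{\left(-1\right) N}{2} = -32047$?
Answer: $-1618932117$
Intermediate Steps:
$N = 64094$ ($N = \left(-2\right) \left(-32047\right) = 64094$)
$\left(-24293 - 5440\right) \left(-9645 + N\right) = \left(-24293 - 5440\right) \left(-9645 + 64094\right) = \left(-29733\right) 54449 = -1618932117$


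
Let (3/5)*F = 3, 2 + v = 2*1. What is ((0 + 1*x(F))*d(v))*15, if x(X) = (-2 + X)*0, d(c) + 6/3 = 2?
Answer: 0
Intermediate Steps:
v = 0 (v = -2 + 2*1 = -2 + 2 = 0)
d(c) = 0 (d(c) = -2 + 2 = 0)
F = 5 (F = (5/3)*3 = 5)
x(X) = 0
((0 + 1*x(F))*d(v))*15 = ((0 + 1*0)*0)*15 = ((0 + 0)*0)*15 = (0*0)*15 = 0*15 = 0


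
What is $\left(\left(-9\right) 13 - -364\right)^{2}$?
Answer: $61009$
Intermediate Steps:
$\left(\left(-9\right) 13 - -364\right)^{2} = \left(-117 + 364\right)^{2} = 247^{2} = 61009$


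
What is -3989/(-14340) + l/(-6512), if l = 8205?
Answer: -22920833/23345520 ≈ -0.98181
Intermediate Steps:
-3989/(-14340) + l/(-6512) = -3989/(-14340) + 8205/(-6512) = -3989*(-1/14340) + 8205*(-1/6512) = 3989/14340 - 8205/6512 = -22920833/23345520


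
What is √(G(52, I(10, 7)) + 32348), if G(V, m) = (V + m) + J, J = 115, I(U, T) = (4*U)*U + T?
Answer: 3*√3658 ≈ 181.44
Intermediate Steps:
I(U, T) = T + 4*U² (I(U, T) = 4*U² + T = T + 4*U²)
G(V, m) = 115 + V + m (G(V, m) = (V + m) + 115 = 115 + V + m)
√(G(52, I(10, 7)) + 32348) = √((115 + 52 + (7 + 4*10²)) + 32348) = √((115 + 52 + (7 + 4*100)) + 32348) = √((115 + 52 + (7 + 400)) + 32348) = √((115 + 52 + 407) + 32348) = √(574 + 32348) = √32922 = 3*√3658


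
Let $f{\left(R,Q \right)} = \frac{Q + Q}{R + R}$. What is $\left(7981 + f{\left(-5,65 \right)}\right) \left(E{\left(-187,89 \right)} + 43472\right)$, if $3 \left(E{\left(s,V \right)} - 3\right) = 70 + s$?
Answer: $346098048$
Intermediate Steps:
$E{\left(s,V \right)} = \frac{79}{3} + \frac{s}{3}$ ($E{\left(s,V \right)} = 3 + \frac{70 + s}{3} = 3 + \left(\frac{70}{3} + \frac{s}{3}\right) = \frac{79}{3} + \frac{s}{3}$)
$f{\left(R,Q \right)} = \frac{Q}{R}$ ($f{\left(R,Q \right)} = \frac{2 Q}{2 R} = 2 Q \frac{1}{2 R} = \frac{Q}{R}$)
$\left(7981 + f{\left(-5,65 \right)}\right) \left(E{\left(-187,89 \right)} + 43472\right) = \left(7981 + \frac{65}{-5}\right) \left(\left(\frac{79}{3} + \frac{1}{3} \left(-187\right)\right) + 43472\right) = \left(7981 + 65 \left(- \frac{1}{5}\right)\right) \left(\left(\frac{79}{3} - \frac{187}{3}\right) + 43472\right) = \left(7981 - 13\right) \left(-36 + 43472\right) = 7968 \cdot 43436 = 346098048$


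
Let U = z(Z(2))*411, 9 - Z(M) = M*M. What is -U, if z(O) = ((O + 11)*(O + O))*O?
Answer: -328800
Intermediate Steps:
Z(M) = 9 - M**2 (Z(M) = 9 - M*M = 9 - M**2)
z(O) = 2*O**2*(11 + O) (z(O) = ((11 + O)*(2*O))*O = (2*O*(11 + O))*O = 2*O**2*(11 + O))
U = 328800 (U = (2*(9 - 1*2**2)**2*(11 + (9 - 1*2**2)))*411 = (2*(9 - 1*4)**2*(11 + (9 - 1*4)))*411 = (2*(9 - 4)**2*(11 + (9 - 4)))*411 = (2*5**2*(11 + 5))*411 = (2*25*16)*411 = 800*411 = 328800)
-U = -1*328800 = -328800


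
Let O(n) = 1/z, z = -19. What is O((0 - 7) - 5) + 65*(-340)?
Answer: -419901/19 ≈ -22100.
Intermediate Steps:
O(n) = -1/19 (O(n) = 1/(-19) = -1/19)
O((0 - 7) - 5) + 65*(-340) = -1/19 + 65*(-340) = -1/19 - 22100 = -419901/19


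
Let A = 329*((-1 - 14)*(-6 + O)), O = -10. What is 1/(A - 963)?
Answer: 1/77997 ≈ 1.2821e-5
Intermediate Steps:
A = 78960 (A = 329*((-1 - 14)*(-6 - 10)) = 329*(-15*(-16)) = 329*240 = 78960)
1/(A - 963) = 1/(78960 - 963) = 1/77997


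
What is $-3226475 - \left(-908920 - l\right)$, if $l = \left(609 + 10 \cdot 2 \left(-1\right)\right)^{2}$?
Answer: $-1970634$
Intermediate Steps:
$l = 346921$ ($l = \left(609 + 20 \left(-1\right)\right)^{2} = \left(609 - 20\right)^{2} = 589^{2} = 346921$)
$-3226475 - \left(-908920 - l\right) = -3226475 - \left(-908920 - 346921\right) = -3226475 - -1255841 = -3226475 + 1255841 = -1970634$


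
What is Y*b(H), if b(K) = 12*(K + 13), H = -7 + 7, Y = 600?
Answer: 93600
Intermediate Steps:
H = 0
b(K) = 156 + 12*K (b(K) = 12*(13 + K) = 156 + 12*K)
Y*b(H) = 600*(156 + 12*0) = 600*(156 + 0) = 600*156 = 93600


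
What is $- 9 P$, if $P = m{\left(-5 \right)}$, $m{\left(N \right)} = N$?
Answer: $45$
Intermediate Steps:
$P = -5$
$- 9 P = \left(-9\right) \left(-5\right) = 45$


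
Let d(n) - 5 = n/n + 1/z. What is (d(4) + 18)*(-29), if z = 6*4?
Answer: -16733/24 ≈ -697.21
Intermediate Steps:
z = 24
d(n) = 145/24 (d(n) = 5 + (n/n + 1/24) = 5 + (1 + 1*(1/24)) = 5 + (1 + 1/24) = 5 + 25/24 = 145/24)
(d(4) + 18)*(-29) = (145/24 + 18)*(-29) = (577/24)*(-29) = -16733/24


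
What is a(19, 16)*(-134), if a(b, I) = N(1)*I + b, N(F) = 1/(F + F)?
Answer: -3618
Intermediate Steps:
N(F) = 1/(2*F)
a(b, I) = b + I/2 (a(b, I) = ((1/2)/1)*I + b = ((1/2)*1)*I + b = I/2 + b = b + I/2)
a(19, 16)*(-134) = (19 + (1/2)*16)*(-134) = (19 + 8)*(-134) = 27*(-134) = -3618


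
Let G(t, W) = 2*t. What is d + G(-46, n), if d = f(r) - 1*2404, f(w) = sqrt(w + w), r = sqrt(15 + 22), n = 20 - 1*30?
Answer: -2496 + sqrt(2)*37**(1/4) ≈ -2492.5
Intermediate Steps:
n = -10 (n = 20 - 30 = -10)
r = sqrt(37) ≈ 6.0828
f(w) = sqrt(2)*sqrt(w) (f(w) = sqrt(2*w) = sqrt(2)*sqrt(w))
d = -2404 + sqrt(2)*37**(1/4) (d = sqrt(2)*sqrt(sqrt(37)) - 1*2404 = sqrt(2)*37**(1/4) - 2404 = -2404 + sqrt(2)*37**(1/4) ≈ -2400.5)
d + G(-46, n) = (-2404 + sqrt(2)*37**(1/4)) + 2*(-46) = (-2404 + sqrt(2)*37**(1/4)) - 92 = -2496 + sqrt(2)*37**(1/4)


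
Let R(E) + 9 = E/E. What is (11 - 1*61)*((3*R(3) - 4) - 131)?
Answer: 7950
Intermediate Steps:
R(E) = -8 (R(E) = -9 + E/E = -9 + 1 = -8)
(11 - 1*61)*((3*R(3) - 4) - 131) = (11 - 1*61)*((3*(-8) - 4) - 131) = (11 - 61)*((-24 - 4) - 131) = -50*(-28 - 131) = -50*(-159) = 7950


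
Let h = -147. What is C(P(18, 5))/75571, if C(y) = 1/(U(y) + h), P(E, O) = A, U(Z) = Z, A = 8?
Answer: -1/10504369 ≈ -9.5199e-8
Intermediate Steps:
P(E, O) = 8
C(y) = 1/(-147 + y) (C(y) = 1/(y - 147) = 1/(-147 + y))
C(P(18, 5))/75571 = 1/((-147 + 8)*75571) = (1/75571)/(-139) = -1/139*1/75571 = -1/10504369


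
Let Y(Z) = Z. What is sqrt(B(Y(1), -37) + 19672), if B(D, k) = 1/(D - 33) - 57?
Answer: sqrt(1255358)/8 ≈ 140.05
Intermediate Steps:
B(D, k) = -57 + 1/(-33 + D) (B(D, k) = 1/(-33 + D) - 57 = -57 + 1/(-33 + D))
sqrt(B(Y(1), -37) + 19672) = sqrt((1882 - 57*1)/(-33 + 1) + 19672) = sqrt((1882 - 57)/(-32) + 19672) = sqrt(-1/32*1825 + 19672) = sqrt(-1825/32 + 19672) = sqrt(627679/32) = sqrt(1255358)/8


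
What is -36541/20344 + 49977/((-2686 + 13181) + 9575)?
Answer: 15741901/22683560 ≈ 0.69398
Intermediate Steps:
-36541/20344 + 49977/((-2686 + 13181) + 9575) = -36541*1/20344 + 49977/(10495 + 9575) = -36541/20344 + 49977/20070 = -36541/20344 + 49977*(1/20070) = -36541/20344 + 5553/2230 = 15741901/22683560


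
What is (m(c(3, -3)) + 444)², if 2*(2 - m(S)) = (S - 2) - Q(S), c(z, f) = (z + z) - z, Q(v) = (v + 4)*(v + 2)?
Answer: 214369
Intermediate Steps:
Q(v) = (2 + v)*(4 + v) (Q(v) = (4 + v)*(2 + v) = (2 + v)*(4 + v))
c(z, f) = z (c(z, f) = 2*z - z = z)
m(S) = 7 + S²/2 + 5*S/2 (m(S) = 2 - ((S - 2) - (8 + S² + 6*S))/2 = 2 - ((-2 + S) + (-8 - S² - 6*S))/2 = 2 - (-10 - S² - 5*S)/2 = 2 + (5 + S²/2 + 5*S/2) = 7 + S²/2 + 5*S/2)
(m(c(3, -3)) + 444)² = ((7 + (½)*3² + (5/2)*3) + 444)² = ((7 + (½)*9 + 15/2) + 444)² = ((7 + 9/2 + 15/2) + 444)² = (19 + 444)² = 463² = 214369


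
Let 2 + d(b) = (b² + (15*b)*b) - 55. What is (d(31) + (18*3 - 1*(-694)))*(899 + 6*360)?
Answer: 49148953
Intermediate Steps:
d(b) = -57 + 16*b² (d(b) = -2 + ((b² + (15*b)*b) - 55) = -2 + ((b² + 15*b²) - 55) = -2 + (16*b² - 55) = -2 + (-55 + 16*b²) = -57 + 16*b²)
(d(31) + (18*3 - 1*(-694)))*(899 + 6*360) = ((-57 + 16*31²) + (18*3 - 1*(-694)))*(899 + 6*360) = ((-57 + 16*961) + (54 + 694))*(899 + 2160) = ((-57 + 15376) + 748)*3059 = (15319 + 748)*3059 = 16067*3059 = 49148953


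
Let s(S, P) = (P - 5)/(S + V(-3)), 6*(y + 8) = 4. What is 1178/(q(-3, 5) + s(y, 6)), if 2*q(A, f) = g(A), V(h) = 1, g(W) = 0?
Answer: -22382/3 ≈ -7460.7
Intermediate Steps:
y = -22/3 (y = -8 + (⅙)*4 = -8 + ⅔ = -22/3 ≈ -7.3333)
q(A, f) = 0 (q(A, f) = (½)*0 = 0)
s(S, P) = (-5 + P)/(1 + S) (s(S, P) = (P - 5)/(S + 1) = (-5 + P)/(1 + S))
1178/(q(-3, 5) + s(y, 6)) = 1178/(0 + (-5 + 6)/(1 - 22/3)) = 1178/(0 + 1/(-19/3)) = 1178/(0 - 3/19*1) = 1178/(0 - 3/19) = 1178/(-3/19) = 1178*(-19/3) = -22382/3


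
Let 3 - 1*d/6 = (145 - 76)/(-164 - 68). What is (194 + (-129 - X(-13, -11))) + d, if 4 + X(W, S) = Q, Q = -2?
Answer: 10531/116 ≈ 90.784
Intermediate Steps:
X(W, S) = -6 (X(W, S) = -4 - 2 = -6)
d = 2295/116 (d = 18 - 6*(145 - 76)/(-164 - 68) = 18 - 414/(-232) = 18 - 414*(-1)/232 = 18 - 6*(-69/232) = 18 + 207/116 = 2295/116 ≈ 19.784)
(194 + (-129 - X(-13, -11))) + d = (194 + (-129 - 1*(-6))) + 2295/116 = (194 + (-129 + 6)) + 2295/116 = (194 - 123) + 2295/116 = 71 + 2295/116 = 10531/116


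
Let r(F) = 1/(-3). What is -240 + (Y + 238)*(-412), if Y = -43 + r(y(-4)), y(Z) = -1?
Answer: -241328/3 ≈ -80443.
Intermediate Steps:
r(F) = -⅓
Y = -130/3 (Y = -43 - ⅓ = -130/3 ≈ -43.333)
-240 + (Y + 238)*(-412) = -240 + (-130/3 + 238)*(-412) = -240 + (584/3)*(-412) = -240 - 240608/3 = -241328/3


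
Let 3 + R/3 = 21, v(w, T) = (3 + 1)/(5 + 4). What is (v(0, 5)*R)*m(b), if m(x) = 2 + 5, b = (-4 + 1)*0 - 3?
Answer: 168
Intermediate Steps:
v(w, T) = 4/9
R = 54 (R = -9 + 3*21 = -9 + 63 = 54)
b = -3 (b = -3*0 - 3 = 0 - 3 = -3)
m(x) = 7
(v(0, 5)*R)*m(b) = ((4/9)*54)*7 = 24*7 = 168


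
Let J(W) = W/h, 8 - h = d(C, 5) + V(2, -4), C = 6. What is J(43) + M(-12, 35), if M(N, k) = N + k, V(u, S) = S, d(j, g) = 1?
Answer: 296/11 ≈ 26.909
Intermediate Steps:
h = 11 (h = 8 - (1 - 4) = 8 - 1*(-3) = 8 + 3 = 11)
J(W) = W/11
J(43) + M(-12, 35) = (1/11)*43 + (-12 + 35) = 43/11 + 23 = 296/11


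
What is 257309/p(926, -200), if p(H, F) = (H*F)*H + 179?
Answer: -257309/171495021 ≈ -0.0015004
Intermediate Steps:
p(H, F) = 179 + F*H**2 (p(H, F) = (F*H)*H + 179 = F*H**2 + 179 = 179 + F*H**2)
257309/p(926, -200) = 257309/(179 - 200*926**2) = 257309/(179 - 200*857476) = 257309/(179 - 171495200) = 257309/(-171495021) = 257309*(-1/171495021) = -257309/171495021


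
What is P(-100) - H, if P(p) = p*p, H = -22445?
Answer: 32445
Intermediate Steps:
P(p) = p²
P(-100) - H = (-100)² - 1*(-22445) = 10000 + 22445 = 32445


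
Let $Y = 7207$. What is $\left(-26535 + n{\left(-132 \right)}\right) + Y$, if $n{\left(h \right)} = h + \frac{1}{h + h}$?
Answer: $- \frac{5137441}{264} \approx -19460.0$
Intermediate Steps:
$n{\left(h \right)} = h + \frac{1}{2 h}$
$\left(-26535 + n{\left(-132 \right)}\right) + Y = \left(-26535 - \left(132 - \frac{1}{2 \left(-132\right)}\right)\right) + 7207 = \left(-26535 + \left(-132 + \frac{1}{2} \left(- \frac{1}{132}\right)\right)\right) + 7207 = \left(-26535 - \frac{34849}{264}\right) + 7207 = - \frac{7040089}{264} + 7207 = - \frac{5137441}{264}$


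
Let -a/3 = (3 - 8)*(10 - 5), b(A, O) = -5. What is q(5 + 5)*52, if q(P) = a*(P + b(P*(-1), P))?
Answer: 19500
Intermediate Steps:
a = 75 (a = -3*(3 - 8)*(10 - 5) = -(-15)*5 = -3*(-25) = 75)
q(P) = -375 + 75*P (q(P) = 75*(P - 5) = 75*(-5 + P) = -375 + 75*P)
q(5 + 5)*52 = (-375 + 75*(5 + 5))*52 = (-375 + 75*10)*52 = (-375 + 750)*52 = 375*52 = 19500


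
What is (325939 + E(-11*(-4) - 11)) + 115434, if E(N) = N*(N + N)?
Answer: 443551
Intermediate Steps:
E(N) = 2*N**2 (E(N) = N*(2*N) = 2*N**2)
(325939 + E(-11*(-4) - 11)) + 115434 = (325939 + 2*(-11*(-4) - 11)**2) + 115434 = (325939 + 2*(44 - 11)**2) + 115434 = (325939 + 2*33**2) + 115434 = (325939 + 2*1089) + 115434 = (325939 + 2178) + 115434 = 328117 + 115434 = 443551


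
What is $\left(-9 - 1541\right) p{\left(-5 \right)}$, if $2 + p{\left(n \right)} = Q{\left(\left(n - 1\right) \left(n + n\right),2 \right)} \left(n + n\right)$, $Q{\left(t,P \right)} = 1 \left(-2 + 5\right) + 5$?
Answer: $127100$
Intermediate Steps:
$Q{\left(t,P \right)} = 8$ ($Q{\left(t,P \right)} = 1 \cdot 3 + 5 = 3 + 5 = 8$)
$p{\left(n \right)} = -2 + 16 n$ ($p{\left(n \right)} = -2 + 8 \left(n + n\right) = -2 + 8 \cdot 2 n = -2 + 16 n$)
$\left(-9 - 1541\right) p{\left(-5 \right)} = \left(-9 - 1541\right) \left(-2 + 16 \left(-5\right)\right) = \left(-9 - 1541\right) \left(-2 - 80\right) = \left(-1550\right) \left(-82\right) = 127100$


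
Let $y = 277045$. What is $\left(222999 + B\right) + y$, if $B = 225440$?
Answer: $725484$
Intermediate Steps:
$\left(222999 + B\right) + y = \left(222999 + 225440\right) + 277045 = 448439 + 277045 = 725484$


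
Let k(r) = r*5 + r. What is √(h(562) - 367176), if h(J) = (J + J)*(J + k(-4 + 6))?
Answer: 20*√695 ≈ 527.26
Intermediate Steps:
k(r) = 6*r (k(r) = 5*r + r = 6*r)
h(J) = 2*J*(12 + J) (h(J) = (J + J)*(J + 6*(-4 + 6)) = (2*J)*(J + 6*2) = (2*J)*(J + 12) = (2*J)*(12 + J) = 2*J*(12 + J))
√(h(562) - 367176) = √(2*562*(12 + 562) - 367176) = √(2*562*574 - 367176) = √(645176 - 367176) = √278000 = 20*√695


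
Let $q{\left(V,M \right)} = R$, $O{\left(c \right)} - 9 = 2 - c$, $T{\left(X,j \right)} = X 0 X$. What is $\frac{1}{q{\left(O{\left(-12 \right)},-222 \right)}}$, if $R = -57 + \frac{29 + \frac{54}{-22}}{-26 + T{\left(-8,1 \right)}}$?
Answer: $- \frac{143}{8297} \approx -0.017235$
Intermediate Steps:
$T{\left(X,j \right)} = 0$ ($T{\left(X,j \right)} = 0 X = 0$)
$R = - \frac{8297}{143}$ ($R = -57 + \frac{29 + \frac{54}{-22}}{-26 + 0} = -57 + \frac{29 + 54 \left(- \frac{1}{22}\right)}{-26} = -57 + \left(29 - \frac{27}{11}\right) \left(- \frac{1}{26}\right) = -57 + \frac{292}{11} \left(- \frac{1}{26}\right) = -57 - \frac{146}{143} = - \frac{8297}{143} \approx -58.021$)
$O{\left(c \right)} = 11 - c$ ($O{\left(c \right)} = 9 - \left(-2 + c\right) = 11 - c$)
$q{\left(V,M \right)} = - \frac{8297}{143}$
$\frac{1}{q{\left(O{\left(-12 \right)},-222 \right)}} = \frac{1}{- \frac{8297}{143}} = - \frac{143}{8297}$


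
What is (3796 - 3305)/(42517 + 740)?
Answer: 491/43257 ≈ 0.011351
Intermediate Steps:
(3796 - 3305)/(42517 + 740) = 491/43257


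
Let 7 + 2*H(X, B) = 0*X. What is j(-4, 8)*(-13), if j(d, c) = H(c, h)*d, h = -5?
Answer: -182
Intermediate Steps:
H(X, B) = -7/2 (H(X, B) = -7/2 + (0*X)/2 = -7/2 + (1/2)*0 = -7/2 + 0 = -7/2)
j(d, c) = -7*d/2
j(-4, 8)*(-13) = -7/2*(-4)*(-13) = 14*(-13) = -182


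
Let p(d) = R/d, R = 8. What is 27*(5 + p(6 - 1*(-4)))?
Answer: 783/5 ≈ 156.60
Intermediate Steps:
p(d) = 8/d
27*(5 + p(6 - 1*(-4))) = 27*(5 + 8/(6 - 1*(-4))) = 27*(5 + 8/(6 + 4)) = 27*(5 + 8/10) = 27*(5 + 8*(⅒)) = 27*(5 + ⅘) = 27*(29/5) = 783/5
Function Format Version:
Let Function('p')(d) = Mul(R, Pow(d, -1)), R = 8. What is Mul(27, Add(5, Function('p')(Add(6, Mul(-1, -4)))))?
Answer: Rational(783, 5) ≈ 156.60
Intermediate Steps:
Function('p')(d) = Mul(8, Pow(d, -1))
Mul(27, Add(5, Function('p')(Add(6, Mul(-1, -4))))) = Mul(27, Add(5, Mul(8, Pow(Add(6, Mul(-1, -4)), -1)))) = Mul(27, Add(5, Mul(8, Pow(Add(6, 4), -1)))) = Mul(27, Add(5, Mul(8, Pow(10, -1)))) = Mul(27, Add(5, Mul(8, Rational(1, 10)))) = Mul(27, Add(5, Rational(4, 5))) = Mul(27, Rational(29, 5)) = Rational(783, 5)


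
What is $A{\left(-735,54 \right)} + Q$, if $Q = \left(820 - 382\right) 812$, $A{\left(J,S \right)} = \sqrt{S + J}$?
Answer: $355656 + i \sqrt{681} \approx 3.5566 \cdot 10^{5} + 26.096 i$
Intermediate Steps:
$A{\left(J,S \right)} = \sqrt{J + S}$
$Q = 355656$ ($Q = 438 \cdot 812 = 355656$)
$A{\left(-735,54 \right)} + Q = \sqrt{-735 + 54} + 355656 = \sqrt{-681} + 355656 = i \sqrt{681} + 355656 = 355656 + i \sqrt{681}$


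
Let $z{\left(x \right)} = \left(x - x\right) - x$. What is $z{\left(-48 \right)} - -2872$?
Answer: $2920$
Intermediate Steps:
$z{\left(x \right)} = - x$ ($z{\left(x \right)} = 0 - x = - x$)
$z{\left(-48 \right)} - -2872 = \left(-1\right) \left(-48\right) - -2872 = 48 + 2872 = 2920$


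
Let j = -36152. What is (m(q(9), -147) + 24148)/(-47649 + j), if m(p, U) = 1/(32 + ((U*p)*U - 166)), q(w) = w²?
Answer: -42263708861/146668091195 ≈ -0.28816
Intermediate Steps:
m(p, U) = 1/(-134 + p*U²) (m(p, U) = 1/(32 + (p*U² - 166)) = 1/(32 + (-166 + p*U²)) = 1/(-134 + p*U²))
(m(q(9), -147) + 24148)/(-47649 + j) = (1/(-134 + 9²*(-147)²) + 24148)/(-47649 - 36152) = (1/(-134 + 81*21609) + 24148)/(-83801) = (1/(-134 + 1750329) + 24148)*(-1/83801) = (1/1750195 + 24148)*(-1/83801) = (42263708861/1750195)*(-1/83801) = -42263708861/146668091195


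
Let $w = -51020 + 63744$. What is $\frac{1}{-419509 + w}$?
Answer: $- \frac{1}{406785} \approx -2.4583 \cdot 10^{-6}$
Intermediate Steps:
$w = 12724$
$\frac{1}{-419509 + w} = \frac{1}{-419509 + 12724} = \frac{1}{-406785} = - \frac{1}{406785}$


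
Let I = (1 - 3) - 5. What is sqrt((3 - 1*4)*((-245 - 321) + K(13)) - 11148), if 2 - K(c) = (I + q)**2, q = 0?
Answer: 7*I*sqrt(215) ≈ 102.64*I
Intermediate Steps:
I = -7 (I = -2 - 5 = -7)
K(c) = -47 (K(c) = 2 - (-7 + 0)**2 = 2 - 1*(-7)**2 = 2 - 1*49 = 2 - 49 = -47)
sqrt((3 - 1*4)*((-245 - 321) + K(13)) - 11148) = sqrt((3 - 1*4)*((-245 - 321) - 47) - 11148) = sqrt((3 - 4)*(-566 - 47) - 11148) = sqrt(-1*(-613) - 11148) = sqrt(613 - 11148) = sqrt(-10535) = 7*I*sqrt(215)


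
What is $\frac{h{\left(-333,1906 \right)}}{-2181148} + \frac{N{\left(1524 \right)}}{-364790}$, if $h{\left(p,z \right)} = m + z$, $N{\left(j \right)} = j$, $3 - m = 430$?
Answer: $- \frac{66613689}{13718292740} \approx -0.0048558$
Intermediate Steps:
$m = -427$ ($m = 3 - 430 = -427$)
$h{\left(p,z \right)} = -427 + z$
$\frac{h{\left(-333,1906 \right)}}{-2181148} + \frac{N{\left(1524 \right)}}{-364790} = \frac{-427 + 1906}{-2181148} + \frac{1524}{-364790} = 1479 \left(- \frac{1}{2181148}\right) + 1524 \left(- \frac{1}{364790}\right) = - \frac{51}{75212} - \frac{762}{182395} = - \frac{66613689}{13718292740}$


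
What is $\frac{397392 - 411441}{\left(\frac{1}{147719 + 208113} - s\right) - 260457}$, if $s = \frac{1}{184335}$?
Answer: $\frac{921506106374280}{17083971524687537} \approx 0.05394$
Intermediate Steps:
$s = \frac{1}{184335} \approx 5.4249 \cdot 10^{-6}$
$\frac{397392 - 411441}{\left(\frac{1}{147719 + 208113} - s\right) - 260457} = \frac{397392 - 411441}{\left(\frac{1}{147719 + 208113} - \frac{1}{184335}\right) - 260457} = - \frac{14049}{\left(\frac{1}{355832} - \frac{1}{184335}\right) - 260457} = - \frac{14049}{- \frac{171497}{65592291720} - 260457} = - \frac{14049}{- \frac{17083971524687537}{65592291720}} = \left(-14049\right) \left(- \frac{65592291720}{17083971524687537}\right) = \frac{921506106374280}{17083971524687537}$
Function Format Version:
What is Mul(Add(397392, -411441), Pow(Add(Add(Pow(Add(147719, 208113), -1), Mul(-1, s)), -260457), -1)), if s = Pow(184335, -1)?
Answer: Rational(921506106374280, 17083971524687537) ≈ 0.053940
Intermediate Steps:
s = Rational(1, 184335) ≈ 5.4249e-6
Mul(Add(397392, -411441), Pow(Add(Add(Pow(Add(147719, 208113), -1), Mul(-1, s)), -260457), -1)) = Mul(Add(397392, -411441), Pow(Add(Add(Pow(Add(147719, 208113), -1), Mul(-1, Rational(1, 184335))), -260457), -1)) = Mul(-14049, Pow(Add(Add(Pow(355832, -1), Rational(-1, 184335)), -260457), -1)) = Mul(-14049, Pow(Add(Add(Rational(1, 355832), Rational(-1, 184335)), -260457), -1)) = Mul(-14049, Pow(Add(Rational(-171497, 65592291720), -260457), -1)) = Mul(-14049, Pow(Rational(-17083971524687537, 65592291720), -1)) = Mul(-14049, Rational(-65592291720, 17083971524687537)) = Rational(921506106374280, 17083971524687537)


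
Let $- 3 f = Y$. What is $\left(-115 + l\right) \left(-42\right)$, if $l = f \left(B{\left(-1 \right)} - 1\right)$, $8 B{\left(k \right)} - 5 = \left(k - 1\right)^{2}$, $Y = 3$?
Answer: $\frac{19341}{4} \approx 4835.3$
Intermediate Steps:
$f = -1$ ($f = \left(- \frac{1}{3}\right) 3 = -1$)
$B{\left(k \right)} = \frac{5}{8} + \frac{\left(-1 + k\right)^{2}}{8}$ ($B{\left(k \right)} = \frac{5}{8} + \frac{\left(k - 1\right)^{2}}{8} = \frac{5}{8} + \frac{\left(-1 + k\right)^{2}}{8}$)
$l = - \frac{1}{8}$ ($l = - (\left(\frac{5}{8} + \frac{\left(-1 - 1\right)^{2}}{8}\right) - 1) = - (\left(\frac{5}{8} + \frac{\left(-2\right)^{2}}{8}\right) - 1) = - (\left(\frac{5}{8} + \frac{1}{8} \cdot 4\right) - 1) = - (\left(\frac{5}{8} + \frac{1}{2}\right) - 1) = - (\frac{9}{8} - 1) = \left(-1\right) \frac{1}{8} = - \frac{1}{8} \approx -0.125$)
$\left(-115 + l\right) \left(-42\right) = \left(-115 - \frac{1}{8}\right) \left(-42\right) = \left(- \frac{921}{8}\right) \left(-42\right) = \frac{19341}{4}$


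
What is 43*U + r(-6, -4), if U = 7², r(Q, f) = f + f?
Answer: 2099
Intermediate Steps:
r(Q, f) = 2*f
U = 49
43*U + r(-6, -4) = 43*49 + 2*(-4) = 2107 - 8 = 2099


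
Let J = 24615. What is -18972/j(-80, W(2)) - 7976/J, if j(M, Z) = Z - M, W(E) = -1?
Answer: -467625884/1944585 ≈ -240.48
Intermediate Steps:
-18972/j(-80, W(2)) - 7976/J = -18972/(-1 - 1*(-80)) - 7976/24615 = -18972/(-1 + 80) - 7976*1/24615 = -18972/79 - 7976/24615 = -467625884/1944585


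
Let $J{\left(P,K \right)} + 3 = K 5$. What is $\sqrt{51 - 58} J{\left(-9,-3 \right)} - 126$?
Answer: $-126 - 18 i \sqrt{7} \approx -126.0 - 47.624 i$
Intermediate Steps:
$J{\left(P,K \right)} = -3 + 5 K$ ($J{\left(P,K \right)} = -3 + K 5 = -3 + 5 K$)
$\sqrt{51 - 58} J{\left(-9,-3 \right)} - 126 = \sqrt{51 - 58} \left(-3 + 5 \left(-3\right)\right) - 126 = \sqrt{-7} \left(-3 - 15\right) - 126 = i \sqrt{7} \left(-18\right) - 126 = - 18 i \sqrt{7} - 126 = -126 - 18 i \sqrt{7}$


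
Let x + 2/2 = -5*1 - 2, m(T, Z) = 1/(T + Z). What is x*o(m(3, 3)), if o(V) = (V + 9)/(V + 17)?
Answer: -440/103 ≈ -4.2718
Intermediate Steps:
o(V) = (9 + V)/(17 + V)
x = -8 (x = -1 + (-5*1 - 2) = -1 + (-5 - 2) = -1 - 7 = -8)
x*o(m(3, 3)) = -8*(9 + 1/(3 + 3))/(17 + 1/(3 + 3)) = -8*(9 + 1/6)/(17 + 1/6) = -8*55/(103/6*6) = -48*55/(103*6) = -8*55/103 = -440/103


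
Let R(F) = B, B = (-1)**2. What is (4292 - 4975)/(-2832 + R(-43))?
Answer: 683/2831 ≈ 0.24126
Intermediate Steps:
B = 1
R(F) = 1
(4292 - 4975)/(-2832 + R(-43)) = (4292 - 4975)/(-2832 + 1) = -683/(-2831) = -683*(-1/2831) = 683/2831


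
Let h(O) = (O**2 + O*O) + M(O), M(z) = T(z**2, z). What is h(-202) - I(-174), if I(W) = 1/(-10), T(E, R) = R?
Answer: 814061/10 ≈ 81406.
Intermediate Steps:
I(W) = -1/10
M(z) = z
h(O) = O + 2*O**2 (h(O) = (O**2 + O*O) + O = (O**2 + O**2) + O = 2*O**2 + O = O + 2*O**2)
h(-202) - I(-174) = -202*(1 + 2*(-202)) - 1*(-1/10) = -202*(1 - 404) + 1/10 = -202*(-403) + 1/10 = 81406 + 1/10 = 814061/10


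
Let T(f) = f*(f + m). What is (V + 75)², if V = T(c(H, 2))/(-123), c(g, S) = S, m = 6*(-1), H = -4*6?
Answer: 85248289/15129 ≈ 5634.8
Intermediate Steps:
H = -24
m = -6
T(f) = f*(-6 + f) (T(f) = f*(f - 6) = f*(-6 + f))
V = 8/123 (V = (2*(-6 + 2))/(-123) = (2*(-4))*(-1/123) = -8*(-1/123) = 8/123 ≈ 0.065041)
(V + 75)² = (8/123 + 75)² = (9233/123)² = 85248289/15129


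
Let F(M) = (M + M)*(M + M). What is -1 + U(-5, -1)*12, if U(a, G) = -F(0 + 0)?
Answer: -1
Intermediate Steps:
F(M) = 4*M**2 (F(M) = (2*M)*(2*M) = 4*M**2)
U(a, G) = 0 (U(a, G) = -4*(0 + 0)**2 = -4*0**2 = -4*0 = -1*0 = 0)
-1 + U(-5, -1)*12 = -1 + 0*12 = -1 + 0 = -1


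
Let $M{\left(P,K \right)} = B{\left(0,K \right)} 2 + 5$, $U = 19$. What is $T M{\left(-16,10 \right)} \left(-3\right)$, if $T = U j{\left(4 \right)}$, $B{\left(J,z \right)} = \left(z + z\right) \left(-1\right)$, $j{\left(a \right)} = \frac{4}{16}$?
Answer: $\frac{1995}{4} \approx 498.75$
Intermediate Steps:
$j{\left(a \right)} = \frac{1}{4}$ ($j{\left(a \right)} = 4 \cdot \frac{1}{16} = \frac{1}{4}$)
$B{\left(J,z \right)} = - 2 z$ ($B{\left(J,z \right)} = 2 z \left(-1\right) = - 2 z$)
$M{\left(P,K \right)} = 5 - 4 K$ ($M{\left(P,K \right)} = - 2 K 2 + 5 = - 4 K + 5 = 5 - 4 K$)
$T = \frac{19}{4}$ ($T = 19 \cdot \frac{1}{4} = \frac{19}{4} \approx 4.75$)
$T M{\left(-16,10 \right)} \left(-3\right) = \frac{19 \left(5 - 40\right) \left(-3\right)}{4} = \frac{19 \left(\left(-35\right) \left(-3\right)\right)}{4} = \frac{19}{4} \cdot 105 = \frac{1995}{4}$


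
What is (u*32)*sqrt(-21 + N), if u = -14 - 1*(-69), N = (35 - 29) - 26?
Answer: 1760*I*sqrt(41) ≈ 11270.0*I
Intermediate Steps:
N = -20 (N = 6 - 26 = -20)
u = 55 (u = -14 + 69 = 55)
(u*32)*sqrt(-21 + N) = (55*32)*sqrt(-21 - 20) = 1760*sqrt(-41) = 1760*(I*sqrt(41)) = 1760*I*sqrt(41)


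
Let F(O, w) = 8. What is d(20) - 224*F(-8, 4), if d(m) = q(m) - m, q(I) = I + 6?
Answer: -1786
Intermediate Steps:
q(I) = 6 + I
d(m) = 6 (d(m) = (6 + m) - m = 6)
d(20) - 224*F(-8, 4) = 6 - 224*8 = 6 - 1792 = -1786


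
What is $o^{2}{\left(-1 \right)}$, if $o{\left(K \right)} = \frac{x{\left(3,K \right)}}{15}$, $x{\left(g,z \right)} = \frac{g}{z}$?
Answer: $\frac{1}{25} \approx 0.04$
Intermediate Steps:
$o{\left(K \right)} = \frac{1}{5 K}$ ($o{\left(K \right)} = \frac{3 \frac{1}{K}}{15} = \frac{3}{K} \frac{1}{15} = \frac{1}{5 K}$)
$o^{2}{\left(-1 \right)} = \left(\frac{1}{5 \left(-1\right)}\right)^{2} = \left(\frac{1}{5} \left(-1\right)\right)^{2} = \left(- \frac{1}{5}\right)^{2} = \frac{1}{25}$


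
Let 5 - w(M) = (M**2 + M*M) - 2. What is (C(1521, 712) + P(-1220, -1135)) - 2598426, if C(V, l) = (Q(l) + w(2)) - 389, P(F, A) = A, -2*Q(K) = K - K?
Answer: -2599951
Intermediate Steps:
Q(K) = 0 (Q(K) = -(K - K)/2 = -1/2*0 = 0)
w(M) = 7 - 2*M**2 (w(M) = 5 - ((M**2 + M*M) - 2) = 5 - ((M**2 + M**2) - 2) = 5 - (2*M**2 - 2) = 5 - (-2 + 2*M**2) = 5 + (2 - 2*M**2) = 7 - 2*M**2)
C(V, l) = -390 (C(V, l) = (0 + (7 - 2*2**2)) - 389 = (0 + (7 - 2*4)) - 389 = (0 + (7 - 8)) - 389 = (0 - 1) - 389 = -1 - 389 = -390)
(C(1521, 712) + P(-1220, -1135)) - 2598426 = (-390 - 1135) - 2598426 = -1525 - 2598426 = -2599951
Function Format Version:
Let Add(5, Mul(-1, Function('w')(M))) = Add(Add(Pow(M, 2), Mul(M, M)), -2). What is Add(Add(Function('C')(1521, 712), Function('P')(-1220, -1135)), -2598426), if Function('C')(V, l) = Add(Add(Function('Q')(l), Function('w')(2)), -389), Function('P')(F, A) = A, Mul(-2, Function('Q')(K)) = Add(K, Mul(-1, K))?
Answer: -2599951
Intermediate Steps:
Function('Q')(K) = 0 (Function('Q')(K) = Mul(Rational(-1, 2), Add(K, Mul(-1, K))) = Mul(Rational(-1, 2), 0) = 0)
Function('w')(M) = Add(7, Mul(-2, Pow(M, 2))) (Function('w')(M) = Add(5, Mul(-1, Add(Add(Pow(M, 2), Mul(M, M)), -2))) = Add(5, Mul(-1, Add(Add(Pow(M, 2), Pow(M, 2)), -2))) = Add(5, Mul(-1, Add(Mul(2, Pow(M, 2)), -2))) = Add(5, Mul(-1, Add(-2, Mul(2, Pow(M, 2))))) = Add(5, Add(2, Mul(-2, Pow(M, 2)))) = Add(7, Mul(-2, Pow(M, 2))))
Function('C')(V, l) = -390 (Function('C')(V, l) = Add(Add(0, Add(7, Mul(-2, Pow(2, 2)))), -389) = Add(Add(0, Add(7, Mul(-2, 4))), -389) = Add(Add(0, Add(7, -8)), -389) = Add(Add(0, -1), -389) = Add(-1, -389) = -390)
Add(Add(Function('C')(1521, 712), Function('P')(-1220, -1135)), -2598426) = Add(Add(-390, -1135), -2598426) = Add(-1525, -2598426) = -2599951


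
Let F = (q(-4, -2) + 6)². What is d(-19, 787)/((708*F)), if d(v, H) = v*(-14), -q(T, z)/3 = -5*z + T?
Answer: 133/50976 ≈ 0.0026091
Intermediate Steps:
q(T, z) = -3*T + 15*z (q(T, z) = -3*(-5*z + T) = -3*(T - 5*z) = -3*T + 15*z)
d(v, H) = -14*v
F = 144 (F = ((-3*(-4) + 15*(-2)) + 6)² = ((12 - 30) + 6)² = (-18 + 6)² = (-12)² = 144)
d(-19, 787)/((708*F)) = (-14*(-19))/((708*144)) = 266/101952 = 266*(1/101952) = 133/50976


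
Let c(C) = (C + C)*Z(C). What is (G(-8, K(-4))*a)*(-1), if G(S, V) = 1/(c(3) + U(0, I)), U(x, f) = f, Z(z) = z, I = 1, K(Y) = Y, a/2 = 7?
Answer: -14/19 ≈ -0.73684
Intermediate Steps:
a = 14 (a = 2*7 = 14)
c(C) = 2*C**2 (c(C) = (C + C)*C = (2*C)*C = 2*C**2)
G(S, V) = 1/19 (G(S, V) = 1/(2*3**2 + 1) = 1/(2*9 + 1) = 1/(18 + 1) = 1/19)
(G(-8, K(-4))*a)*(-1) = ((1/19)*14)*(-1) = (14/19)*(-1) = -14/19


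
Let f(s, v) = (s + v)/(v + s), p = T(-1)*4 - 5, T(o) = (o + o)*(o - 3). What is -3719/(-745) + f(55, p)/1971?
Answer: 7330894/1468395 ≈ 4.9925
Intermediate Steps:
T(o) = 2*o*(-3 + o) (T(o) = (2*o)*(-3 + o) = 2*o*(-3 + o))
p = 27 (p = (2*(-1)*(-3 - 1))*4 - 5 = (2*(-1)*(-4))*4 - 5 = 8*4 - 5 = 32 - 5 = 27)
f(s, v) = 1 (f(s, v) = (s + v)/(s + v) = 1)
-3719/(-745) + f(55, p)/1971 = -3719/(-745) + 1/1971 = -3719*(-1/745) + 1*(1/1971) = 3719/745 + 1/1971 = 7330894/1468395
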